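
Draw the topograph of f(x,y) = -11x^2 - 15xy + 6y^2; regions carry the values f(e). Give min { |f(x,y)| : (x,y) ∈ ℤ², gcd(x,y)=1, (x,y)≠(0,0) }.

descent: ρ → (6,15,-11)  [lands on river]
river: ρ → (-11,7,10)
river: ρ → (10,13,-8)
river: ρ → (-8,19,4)
river: ρ → (4,21,-3)
river: ρ → (-3,21,4)
river: ρ → (4,19,-8)
river: ρ → (-8,13,10)
river: ρ → (10,7,-11)
river: ρ → (-11,15,6)
river: ρ → (6,21,-2)
river: ρ → (-2,19,16)
river: ρ → (16,13,-5)
river: ρ → (-5,17,10)
river: ρ → (10,3,-12)
river: ρ → (-12,21,1)
river: ρ → (1,21,-12)
river: ρ → (-12,3,10)
river: ρ → (10,17,-5)
river: ρ → (-5,13,16)
river: ρ → (16,19,-2)
river: ρ → (-2,21,6)
closes: descent 1, river 22
min |a| on river = 1

1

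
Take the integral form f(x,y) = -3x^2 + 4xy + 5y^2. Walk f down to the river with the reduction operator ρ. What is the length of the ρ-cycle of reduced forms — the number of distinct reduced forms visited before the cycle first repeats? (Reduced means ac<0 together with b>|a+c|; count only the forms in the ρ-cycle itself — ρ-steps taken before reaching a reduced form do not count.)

D = 76, ⌊√D⌋ = 8
river: ρ → (5,6,-2)
river: ρ → (-2,6,5)
river: ρ → (5,4,-3)
river: ρ → (-3,8,1)
river: ρ → (1,8,-3)
river: ρ → (-3,4,5)
ρ-cycle length = 6 (tail of 0 descent steps not counted)

6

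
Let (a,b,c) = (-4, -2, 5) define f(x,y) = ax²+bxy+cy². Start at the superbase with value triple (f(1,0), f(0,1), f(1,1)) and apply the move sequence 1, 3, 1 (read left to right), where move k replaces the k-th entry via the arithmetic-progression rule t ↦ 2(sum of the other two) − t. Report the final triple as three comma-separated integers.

start (-4,5,-1) = (f(1,0),f(0,1),f(1,1))
replace slot 1: 2·(5+(-1)) − (-4) = 12 → (12,5,-1)
replace slot 3: 2·(12+5) − (-1) = 35 → (12,5,35)
replace slot 1: 2·(5+35) − 12 = 68 → (68,5,35)

68,5,35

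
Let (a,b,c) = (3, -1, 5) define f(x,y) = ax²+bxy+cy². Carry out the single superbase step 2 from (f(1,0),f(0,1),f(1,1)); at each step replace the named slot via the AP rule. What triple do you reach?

start (3,5,7) = (f(1,0),f(0,1),f(1,1))
replace slot 2: 2·(3+7) − 5 = 15 → (3,15,7)

3,15,7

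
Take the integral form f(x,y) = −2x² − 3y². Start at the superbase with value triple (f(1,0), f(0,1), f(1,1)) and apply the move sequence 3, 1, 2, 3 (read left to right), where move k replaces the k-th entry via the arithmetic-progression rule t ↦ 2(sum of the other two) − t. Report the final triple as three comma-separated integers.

start (-2,-3,-5) = (f(1,0),f(0,1),f(1,1))
replace slot 3: 2·((-2)+(-3)) − (-5) = -5 → (-2,-3,-5)
replace slot 1: 2·((-3)+(-5)) − (-2) = -14 → (-14,-3,-5)
replace slot 2: 2·((-14)+(-5)) − (-3) = -35 → (-14,-35,-5)
replace slot 3: 2·((-14)+(-35)) − (-5) = -93 → (-14,-35,-93)

-14,-35,-93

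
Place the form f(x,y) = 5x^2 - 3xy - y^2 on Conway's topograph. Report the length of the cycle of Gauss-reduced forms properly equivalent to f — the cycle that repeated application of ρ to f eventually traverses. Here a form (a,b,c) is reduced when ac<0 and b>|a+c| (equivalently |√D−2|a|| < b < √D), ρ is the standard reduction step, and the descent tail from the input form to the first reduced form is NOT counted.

D = 29, ⌊√D⌋ = 5
descent: ρ → (-1,5,1)  [lands on river]
river: ρ → (1,5,-1)
ρ-cycle length = 2 (tail of 1 descent step not counted)

2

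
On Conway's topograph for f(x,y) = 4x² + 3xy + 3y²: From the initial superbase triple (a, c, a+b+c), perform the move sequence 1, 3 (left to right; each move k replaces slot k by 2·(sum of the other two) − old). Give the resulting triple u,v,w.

start (4,3,10) = (f(1,0),f(0,1),f(1,1))
replace slot 1: 2·(3+10) − 4 = 22 → (22,3,10)
replace slot 3: 2·(22+3) − 10 = 40 → (22,3,40)

22,3,40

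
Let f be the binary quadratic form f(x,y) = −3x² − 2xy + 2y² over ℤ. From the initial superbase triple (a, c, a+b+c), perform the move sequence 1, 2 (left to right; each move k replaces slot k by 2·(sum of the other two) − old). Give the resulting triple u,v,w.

start (-3,2,-3) = (f(1,0),f(0,1),f(1,1))
replace slot 1: 2·(2+(-3)) − (-3) = 1 → (1,2,-3)
replace slot 2: 2·(1+(-3)) − 2 = -6 → (1,-6,-3)

1,-6,-3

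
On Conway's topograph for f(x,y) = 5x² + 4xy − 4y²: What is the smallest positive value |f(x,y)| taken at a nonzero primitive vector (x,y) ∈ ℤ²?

river: ρ → (-4,4,5)
river: ρ → (5,6,-3)
river: ρ → (-3,6,5)
river: ρ → (5,4,-4)
closes: descent 0, river 4
min |a| on river = 3

3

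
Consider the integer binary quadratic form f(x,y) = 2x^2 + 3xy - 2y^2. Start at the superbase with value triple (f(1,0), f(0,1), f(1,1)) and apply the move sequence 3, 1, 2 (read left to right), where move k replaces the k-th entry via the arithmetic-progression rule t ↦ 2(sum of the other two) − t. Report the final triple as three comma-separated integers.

start (2,-2,3) = (f(1,0),f(0,1),f(1,1))
replace slot 3: 2·(2+(-2)) − 3 = -3 → (2,-2,-3)
replace slot 1: 2·((-2)+(-3)) − 2 = -12 → (-12,-2,-3)
replace slot 2: 2·((-12)+(-3)) − (-2) = -28 → (-12,-28,-3)

-12,-28,-3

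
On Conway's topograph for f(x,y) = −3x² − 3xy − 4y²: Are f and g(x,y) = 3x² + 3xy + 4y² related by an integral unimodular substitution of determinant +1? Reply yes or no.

D₁ = -39, D₂ = -39
f is negative-definite; reduce −f:
−f: reduced (well bottom): (3,3,4) with a≤c, −a<b≤a
flip sign back: reduced form of f is (-3,-3,-4)
g: reduced (well bottom): (3,3,4) with a≤c, −a<b≤a
reduced forms (-3, -3, -4) vs (3, 3, 4) ⇒ inequivalent

no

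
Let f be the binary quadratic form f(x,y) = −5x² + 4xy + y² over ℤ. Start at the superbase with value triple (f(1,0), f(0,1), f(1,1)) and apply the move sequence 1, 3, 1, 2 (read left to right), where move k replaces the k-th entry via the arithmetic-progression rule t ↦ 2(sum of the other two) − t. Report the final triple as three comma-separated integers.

start (-5,1,0) = (f(1,0),f(0,1),f(1,1))
replace slot 1: 2·(1+0) − (-5) = 7 → (7,1,0)
replace slot 3: 2·(7+1) − 0 = 16 → (7,1,16)
replace slot 1: 2·(1+16) − 7 = 27 → (27,1,16)
replace slot 2: 2·(27+16) − 1 = 85 → (27,85,16)

27,85,16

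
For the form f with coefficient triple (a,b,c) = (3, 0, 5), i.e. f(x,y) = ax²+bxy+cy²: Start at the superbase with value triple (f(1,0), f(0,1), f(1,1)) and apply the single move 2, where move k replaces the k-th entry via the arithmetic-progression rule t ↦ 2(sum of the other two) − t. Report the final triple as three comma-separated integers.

start (3,5,8) = (f(1,0),f(0,1),f(1,1))
replace slot 2: 2·(3+8) − 5 = 17 → (3,17,8)

3,17,8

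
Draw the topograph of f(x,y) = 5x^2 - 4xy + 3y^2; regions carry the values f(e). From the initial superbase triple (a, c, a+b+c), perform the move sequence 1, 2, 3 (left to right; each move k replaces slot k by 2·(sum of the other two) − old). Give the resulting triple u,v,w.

start (5,3,4) = (f(1,0),f(0,1),f(1,1))
replace slot 1: 2·(3+4) − 5 = 9 → (9,3,4)
replace slot 2: 2·(9+4) − 3 = 23 → (9,23,4)
replace slot 3: 2·(9+23) − 4 = 60 → (9,23,60)

9,23,60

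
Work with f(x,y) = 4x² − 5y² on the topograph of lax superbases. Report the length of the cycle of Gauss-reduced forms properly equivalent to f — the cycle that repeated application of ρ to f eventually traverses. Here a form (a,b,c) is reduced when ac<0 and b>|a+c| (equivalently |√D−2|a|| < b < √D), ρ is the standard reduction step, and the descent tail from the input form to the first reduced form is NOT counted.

D = 80, ⌊√D⌋ = 8
descent: ρ → (-5,0,4)
descent: ρ → (4,8,-1)  [lands on river]
river: ρ → (-1,8,4)
ρ-cycle length = 2 (tail of 2 descent steps not counted)

2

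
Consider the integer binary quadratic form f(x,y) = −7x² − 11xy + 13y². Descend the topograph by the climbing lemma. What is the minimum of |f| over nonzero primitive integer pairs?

descent: ρ → (13,11,-7)  [lands on river]
river: ρ → (-7,17,7)
river: ρ → (7,11,-13)
river: ρ → (-13,15,5)
river: ρ → (5,15,-13)
river: ρ → (-13,11,7)
river: ρ → (7,17,-7)
river: ρ → (-7,11,13)
river: ρ → (13,15,-5)
river: ρ → (-5,15,13)
closes: descent 1, river 10
min |a| on river = 5

5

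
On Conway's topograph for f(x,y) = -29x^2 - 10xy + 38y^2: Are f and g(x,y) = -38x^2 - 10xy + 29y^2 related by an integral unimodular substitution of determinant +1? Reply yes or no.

D₁ = 4508, D₂ = 4508
river cycle of f (length 8): (38, 10, -29), (-29, 48, 19), (19, 66, -2), (-2, 66, 19), (19, 48, -29), (-29, 10, 38), (38, 66, -1), (-1, 66, 38)
river cycle of g (length 8): (29, 10, -38), (-38, 66, 1), (1, 66, -38), (-38, 10, 29), (29, 48, -19), (-19, 66, 2), (2, 66, -19), (-19, 48, 29)
cycles differ ⇒ inequivalent

no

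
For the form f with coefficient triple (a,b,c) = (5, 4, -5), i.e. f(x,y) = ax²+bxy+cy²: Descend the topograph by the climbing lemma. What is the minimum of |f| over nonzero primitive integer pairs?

river: ρ → (-5,6,4)
river: ρ → (4,10,-1)
river: ρ → (-1,10,4)
river: ρ → (4,6,-5)
river: ρ → (-5,4,5)
river: ρ → (5,6,-4)
river: ρ → (-4,10,1)
river: ρ → (1,10,-4)
river: ρ → (-4,6,5)
river: ρ → (5,4,-5)
closes: descent 0, river 10
min |a| on river = 1

1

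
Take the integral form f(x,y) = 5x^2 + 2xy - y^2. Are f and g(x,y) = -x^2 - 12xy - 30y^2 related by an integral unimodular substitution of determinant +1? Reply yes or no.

D₁ = 24, D₂ = 24
river cycle of f (length 2): (-1, 4, 2), (2, 4, -1)
river cycle of g (length 2): (-1, 4, 2), (2, 4, -1)
cycles coincide ⇒ equivalent

yes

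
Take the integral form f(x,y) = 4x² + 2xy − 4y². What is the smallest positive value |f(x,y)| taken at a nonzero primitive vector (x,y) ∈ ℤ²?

river: ρ → (-4,6,2)
river: ρ → (2,6,-4)
river: ρ → (-4,2,4)
river: ρ → (4,6,-2)
river: ρ → (-2,6,4)
river: ρ → (4,2,-4)
closes: descent 0, river 6
min |a| on river = 2

2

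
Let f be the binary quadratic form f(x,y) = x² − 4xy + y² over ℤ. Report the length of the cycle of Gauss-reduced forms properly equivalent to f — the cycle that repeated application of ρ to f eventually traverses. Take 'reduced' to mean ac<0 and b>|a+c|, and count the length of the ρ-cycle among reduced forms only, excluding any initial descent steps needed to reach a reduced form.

D = 12, ⌊√D⌋ = 3
descent: ρ → (1,2,-2)  [lands on river]
river: ρ → (-2,2,1)
ρ-cycle length = 2 (tail of 1 descent step not counted)

2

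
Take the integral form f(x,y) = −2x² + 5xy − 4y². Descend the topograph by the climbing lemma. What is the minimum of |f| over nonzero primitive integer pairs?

translate: b→-1 (≡-5 mod 4), so (2,-5,4)→(2,-1,1)
flip: (2,-1,1)→(1,1,2)
reduced (well bottom): (1,1,2) with a≤c, −a<b≤a
well minimum |f| = |-1| = 1 (negative-definite)

1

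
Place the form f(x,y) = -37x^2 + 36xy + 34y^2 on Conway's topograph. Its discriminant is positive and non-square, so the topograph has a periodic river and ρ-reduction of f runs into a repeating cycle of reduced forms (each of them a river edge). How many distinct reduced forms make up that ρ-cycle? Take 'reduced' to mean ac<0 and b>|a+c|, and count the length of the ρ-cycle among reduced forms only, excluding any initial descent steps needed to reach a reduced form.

D = 6328, ⌊√D⌋ = 79
river: ρ → (34,32,-39)
river: ρ → (-39,46,27)
river: ρ → (27,62,-23)
river: ρ → (-23,76,6)
river: ρ → (6,68,-71)
river: ρ → (-71,74,3)
river: ρ → (3,76,-46)
river: ρ → (-46,16,33)
river: ρ → (33,50,-29)
river: ρ → (-29,66,17)
river: ρ → (17,70,-21)
river: ρ → (-21,56,38)
river: ρ → (38,20,-39)
river: ρ → (-39,58,19)
river: ρ → (19,56,-42)
river: ρ → (-42,28,33)
river: ρ → (33,38,-37)
river: ρ → (-37,36,34)
ρ-cycle length = 18 (tail of 0 descent steps not counted)

18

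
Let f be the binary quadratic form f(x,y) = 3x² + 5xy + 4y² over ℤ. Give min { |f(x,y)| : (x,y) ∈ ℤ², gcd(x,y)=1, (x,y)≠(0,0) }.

translate: b→-1 (≡5 mod 6), so (3,5,4)→(3,-1,2)
flip: (3,-1,2)→(2,1,3)
reduced (well bottom): (2,1,3) with a≤c, −a<b≤a
well minimum = a = 2

2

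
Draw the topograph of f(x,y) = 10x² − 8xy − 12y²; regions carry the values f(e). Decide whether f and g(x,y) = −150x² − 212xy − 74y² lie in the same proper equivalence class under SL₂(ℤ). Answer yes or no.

D₁ = 544, D₂ = 544
river cycle of f (length 6): (-12, 8, 10), (10, 12, -10), (-10, 8, 12), (12, 16, -6), (-6, 20, 6), (6, 16, -12)
river cycle of g (length 6): (-12, 8, 10), (10, 12, -10), (-10, 8, 12), (12, 16, -6), (-6, 20, 6), (6, 16, -12)
cycles coincide ⇒ equivalent

yes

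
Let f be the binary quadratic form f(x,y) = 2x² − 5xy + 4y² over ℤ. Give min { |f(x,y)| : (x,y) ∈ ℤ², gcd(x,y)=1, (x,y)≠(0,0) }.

translate: b→-1 (≡-5 mod 4), so (2,-5,4)→(2,-1,1)
flip: (2,-1,1)→(1,1,2)
reduced (well bottom): (1,1,2) with a≤c, −a<b≤a
well minimum = a = 1

1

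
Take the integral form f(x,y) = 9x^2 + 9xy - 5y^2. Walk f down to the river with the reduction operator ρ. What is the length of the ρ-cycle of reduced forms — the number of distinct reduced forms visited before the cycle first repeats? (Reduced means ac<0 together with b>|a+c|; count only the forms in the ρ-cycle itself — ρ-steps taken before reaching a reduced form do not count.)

D = 261, ⌊√D⌋ = 16
river: ρ → (-5,11,7)
river: ρ → (7,3,-9)
river: ρ → (-9,15,1)
river: ρ → (1,15,-9)
river: ρ → (-9,3,7)
river: ρ → (7,11,-5)
river: ρ → (-5,9,9)
river: ρ → (9,9,-5)
ρ-cycle length = 8 (tail of 0 descent steps not counted)

8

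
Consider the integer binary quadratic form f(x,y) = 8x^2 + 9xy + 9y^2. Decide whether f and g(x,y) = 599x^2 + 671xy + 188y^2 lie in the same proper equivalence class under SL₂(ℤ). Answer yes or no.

D₁ = -207, D₂ = -207
f: translate: b→-7 (≡9 mod 16), so (8,9,9)→(8,-7,8)
f: flip: (8,-7,8)→(8,7,8)
f: reduced (well bottom): (8,7,8) with a≤c, −a<b≤a
g: translate: b→-527 (≡671 mod 1198), so (599,671,188)→(599,-527,116)
g: flip: (599,-527,116)→(116,527,599)
g: translate: b→63 (≡527 mod 232), so (116,527,599)→(116,63,9)
g: flip: (116,63,9)→(9,-63,116)
g: translate: b→9 (≡-63 mod 18), so (9,-63,116)→(9,9,8)
g: flip: (9,9,8)→(8,-9,9)
g: translate: b→7 (≡-9 mod 16), so (8,-9,9)→(8,7,8)
g: reduced (well bottom): (8,7,8) with a≤c, −a<b≤a
reduced forms (8, 7, 8) vs (8, 7, 8) ⇒ equivalent

yes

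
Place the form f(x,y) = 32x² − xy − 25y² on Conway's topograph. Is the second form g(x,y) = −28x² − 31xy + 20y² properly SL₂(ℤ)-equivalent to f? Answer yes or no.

D₁ = 3201, D₂ = 3201
river cycle of f (length 8): (-25, 51, 6), (6, 45, -49), (-49, 53, 2), (2, 55, -22), (-22, 33, 24), (24, 15, -31), (-31, 47, 8), (8, 49, -25)
river cycle of g (length 12): (20, 31, -28), (-28, 25, 23), (23, 21, -30), (-30, 39, 14), (14, 45, -21), (-21, 39, 20), (20, 41, -19), (-19, 35, 26), (26, 17, -28), (-28, 39, 15), … (2 more)
cycles differ ⇒ inequivalent

no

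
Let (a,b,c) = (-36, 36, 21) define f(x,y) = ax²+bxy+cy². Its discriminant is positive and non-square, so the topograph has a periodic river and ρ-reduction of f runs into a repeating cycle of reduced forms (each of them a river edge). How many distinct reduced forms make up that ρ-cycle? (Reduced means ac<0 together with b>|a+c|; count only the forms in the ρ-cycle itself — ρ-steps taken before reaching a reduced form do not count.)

D = 4320, ⌊√D⌋ = 65
river: ρ → (21,48,-24)
river: ρ → (-24,48,21)
river: ρ → (21,36,-36)
river: ρ → (-36,36,21)
ρ-cycle length = 4 (tail of 0 descent steps not counted)

4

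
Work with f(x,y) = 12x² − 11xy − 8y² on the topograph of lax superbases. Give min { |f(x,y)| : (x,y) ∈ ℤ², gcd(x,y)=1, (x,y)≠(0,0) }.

descent: ρ → (-8,11,12)  [lands on river]
river: ρ → (12,13,-7)
river: ρ → (-7,15,10)
river: ρ → (10,5,-12)
river: ρ → (-12,19,3)
river: ρ → (3,17,-18)
river: ρ → (-18,19,2)
river: ρ → (2,21,-8)
closes: descent 1, river 8
min |a| on river = 2

2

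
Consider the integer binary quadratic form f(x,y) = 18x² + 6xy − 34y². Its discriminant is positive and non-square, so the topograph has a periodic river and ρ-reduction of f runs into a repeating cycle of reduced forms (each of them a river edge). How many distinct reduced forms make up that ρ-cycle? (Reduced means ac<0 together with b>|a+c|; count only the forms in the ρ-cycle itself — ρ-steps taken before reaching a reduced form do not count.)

D = 2484, ⌊√D⌋ = 49
descent: ρ → (-34,-6,18)
descent: ρ → (18,42,-10)  [lands on river]
river: ρ → (-10,38,26)
river: ρ → (26,14,-22)
river: ρ → (-22,30,18)
ρ-cycle length = 4 (tail of 2 descent steps not counted)

4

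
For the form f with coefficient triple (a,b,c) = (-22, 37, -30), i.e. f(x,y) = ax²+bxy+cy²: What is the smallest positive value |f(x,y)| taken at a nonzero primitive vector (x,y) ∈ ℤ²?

translate: b→7 (≡-37 mod 44), so (22,-37,30)→(22,7,15)
flip: (22,7,15)→(15,-7,22)
reduced (well bottom): (15,-7,22) with a≤c, −a<b≤a
well minimum |f| = |-15| = 15 (negative-definite)

15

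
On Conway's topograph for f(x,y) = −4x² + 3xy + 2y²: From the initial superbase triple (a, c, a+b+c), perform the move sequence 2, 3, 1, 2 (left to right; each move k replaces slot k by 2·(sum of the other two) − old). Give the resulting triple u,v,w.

start (-4,2,1) = (f(1,0),f(0,1),f(1,1))
replace slot 2: 2·((-4)+1) − 2 = -8 → (-4,-8,1)
replace slot 3: 2·((-4)+(-8)) − 1 = -25 → (-4,-8,-25)
replace slot 1: 2·((-8)+(-25)) − (-4) = -62 → (-62,-8,-25)
replace slot 2: 2·((-62)+(-25)) − (-8) = -166 → (-62,-166,-25)

-62,-166,-25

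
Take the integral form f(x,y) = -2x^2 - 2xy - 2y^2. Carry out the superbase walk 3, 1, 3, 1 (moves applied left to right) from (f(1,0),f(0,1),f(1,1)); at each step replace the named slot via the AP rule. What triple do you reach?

start (-2,-2,-6) = (f(1,0),f(0,1),f(1,1))
replace slot 3: 2·((-2)+(-2)) − (-6) = -2 → (-2,-2,-2)
replace slot 1: 2·((-2)+(-2)) − (-2) = -6 → (-6,-2,-2)
replace slot 3: 2·((-6)+(-2)) − (-2) = -14 → (-6,-2,-14)
replace slot 1: 2·((-2)+(-14)) − (-6) = -26 → (-26,-2,-14)

-26,-2,-14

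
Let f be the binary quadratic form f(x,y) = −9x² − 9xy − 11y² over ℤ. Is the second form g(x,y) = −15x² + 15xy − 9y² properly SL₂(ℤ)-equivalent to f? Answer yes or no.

D₁ = -315, D₂ = -315
f is negative-definite; reduce −f:
−f: reduced (well bottom): (9,9,11) with a≤c, −a<b≤a
flip sign back: reduced form of f is (-9,-9,-11)
g is negative-definite; reduce −g:
−g: translate: b→15 (≡-15 mod 30), so (15,-15,9)→(15,15,9)
−g: flip: (15,15,9)→(9,-15,15)
−g: translate: b→3 (≡-15 mod 18), so (9,-15,15)→(9,3,9)
−g: reduced (well bottom): (9,3,9) with a≤c, −a<b≤a
flip sign back: reduced form of g is (-9,-3,-9)
reduced forms (-9, -9, -11) vs (-9, -3, -9) ⇒ inequivalent

no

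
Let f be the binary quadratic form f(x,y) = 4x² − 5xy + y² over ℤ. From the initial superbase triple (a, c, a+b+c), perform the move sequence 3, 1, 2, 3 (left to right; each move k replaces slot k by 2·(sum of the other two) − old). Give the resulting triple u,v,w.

start (4,1,0) = (f(1,0),f(0,1),f(1,1))
replace slot 3: 2·(4+1) − 0 = 10 → (4,1,10)
replace slot 1: 2·(1+10) − 4 = 18 → (18,1,10)
replace slot 2: 2·(18+10) − 1 = 55 → (18,55,10)
replace slot 3: 2·(18+55) − 10 = 136 → (18,55,136)

18,55,136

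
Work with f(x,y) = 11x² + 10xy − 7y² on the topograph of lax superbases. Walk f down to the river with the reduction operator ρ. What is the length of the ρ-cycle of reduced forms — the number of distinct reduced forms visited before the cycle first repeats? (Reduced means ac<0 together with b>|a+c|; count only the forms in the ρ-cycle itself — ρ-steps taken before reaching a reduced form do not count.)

D = 408, ⌊√D⌋ = 20
river: ρ → (-7,18,3)
river: ρ → (3,18,-7)
river: ρ → (-7,10,11)
river: ρ → (11,12,-6)
river: ρ → (-6,12,11)
river: ρ → (11,10,-7)
ρ-cycle length = 6 (tail of 0 descent steps not counted)

6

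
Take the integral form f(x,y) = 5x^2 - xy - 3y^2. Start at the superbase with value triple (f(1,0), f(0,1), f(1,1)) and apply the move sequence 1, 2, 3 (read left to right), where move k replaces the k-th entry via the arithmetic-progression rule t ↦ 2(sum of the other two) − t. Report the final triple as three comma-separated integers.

start (5,-3,1) = (f(1,0),f(0,1),f(1,1))
replace slot 1: 2·((-3)+1) − 5 = -9 → (-9,-3,1)
replace slot 2: 2·((-9)+1) − (-3) = -13 → (-9,-13,1)
replace slot 3: 2·((-9)+(-13)) − 1 = -45 → (-9,-13,-45)

-9,-13,-45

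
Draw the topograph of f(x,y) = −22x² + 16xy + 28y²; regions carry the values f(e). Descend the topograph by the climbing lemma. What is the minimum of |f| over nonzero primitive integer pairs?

river: ρ → (28,40,-10)
river: ρ → (-10,40,28)
river: ρ → (28,16,-22)
river: ρ → (-22,28,22)
river: ρ → (22,16,-28)
river: ρ → (-28,40,10)
river: ρ → (10,40,-28)
river: ρ → (-28,16,22)
river: ρ → (22,28,-22)
river: ρ → (-22,16,28)
closes: descent 0, river 10
min |a| on river = 10

10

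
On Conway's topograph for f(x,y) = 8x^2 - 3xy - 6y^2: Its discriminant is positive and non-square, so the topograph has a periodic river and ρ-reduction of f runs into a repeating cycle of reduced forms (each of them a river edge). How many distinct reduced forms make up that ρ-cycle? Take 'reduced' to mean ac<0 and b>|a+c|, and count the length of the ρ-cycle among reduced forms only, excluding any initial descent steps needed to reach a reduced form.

D = 201, ⌊√D⌋ = 14
descent: ρ → (-6,3,8)  [lands on river]
river: ρ → (8,13,-1)
river: ρ → (-1,13,8)
river: ρ → (8,3,-6)
river: ρ → (-6,9,5)
river: ρ → (5,11,-4)
river: ρ → (-4,13,2)
river: ρ → (2,11,-10)
river: ρ → (-10,9,3)
river: ρ → (3,9,-10)
river: ρ → (-10,11,2)
river: ρ → (2,13,-4)
river: ρ → (-4,11,5)
river: ρ → (5,9,-6)
ρ-cycle length = 14 (tail of 1 descent step not counted)

14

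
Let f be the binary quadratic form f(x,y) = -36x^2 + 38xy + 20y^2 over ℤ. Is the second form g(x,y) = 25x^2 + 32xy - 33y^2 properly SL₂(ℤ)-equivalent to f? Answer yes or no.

D₁ = 4324, D₂ = 4324
river cycle of f (length 46): (20, 42, -32), (-32, 22, 30), (30, 38, -24), (-24, 58, 10), (10, 62, -12), (-12, 58, 20), (20, 62, -6), (-6, 58, 40), (40, 22, -24), (-24, 26, 38), … (36 more)
river cycle of g (length 42): (-33, 34, 24), (24, 62, -5), (-5, 58, 48), (48, 38, -15), (-15, 52, 27), (27, 56, -11), (-11, 54, 32), (32, 10, -33), (-33, 56, 9), (9, 52, -45), … (32 more)
cycles differ ⇒ inequivalent

no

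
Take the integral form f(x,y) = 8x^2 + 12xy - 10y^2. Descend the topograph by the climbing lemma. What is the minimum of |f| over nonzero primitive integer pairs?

river: ρ → (-10,8,10)
river: ρ → (10,12,-8)
river: ρ → (-8,20,2)
river: ρ → (2,20,-8)
river: ρ → (-8,12,10)
river: ρ → (10,8,-10)
river: ρ → (-10,12,8)
river: ρ → (8,20,-2)
river: ρ → (-2,20,8)
river: ρ → (8,12,-10)
closes: descent 0, river 10
min |a| on river = 2

2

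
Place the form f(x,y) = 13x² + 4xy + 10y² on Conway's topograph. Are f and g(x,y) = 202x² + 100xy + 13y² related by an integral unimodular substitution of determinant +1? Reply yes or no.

D₁ = -504, D₂ = -504
f: flip: (13,4,10)→(10,-4,13)
f: reduced (well bottom): (10,-4,13) with a≤c, −a<b≤a
g: flip: (202,100,13)→(13,-100,202)
g: translate: b→4 (≡-100 mod 26), so (13,-100,202)→(13,4,10)
g: flip: (13,4,10)→(10,-4,13)
g: reduced (well bottom): (10,-4,13) with a≤c, −a<b≤a
reduced forms (10, -4, 13) vs (10, -4, 13) ⇒ equivalent

yes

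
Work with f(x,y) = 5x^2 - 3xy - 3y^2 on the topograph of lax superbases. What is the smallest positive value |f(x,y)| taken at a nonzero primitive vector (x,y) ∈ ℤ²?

descent: ρ → (-3,3,5)  [lands on river]
river: ρ → (5,7,-1)
river: ρ → (-1,7,5)
river: ρ → (5,3,-3)
closes: descent 1, river 4
min |a| on river = 1

1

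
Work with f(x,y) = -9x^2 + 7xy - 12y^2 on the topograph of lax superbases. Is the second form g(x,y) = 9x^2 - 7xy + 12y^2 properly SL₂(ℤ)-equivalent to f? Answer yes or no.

D₁ = -383, D₂ = -383
f is negative-definite; reduce −f:
−f: reduced (well bottom): (9,-7,12) with a≤c, −a<b≤a
flip sign back: reduced form of f is (-9,7,-12)
g: reduced (well bottom): (9,-7,12) with a≤c, −a<b≤a
reduced forms (-9, 7, -12) vs (9, -7, 12) ⇒ inequivalent

no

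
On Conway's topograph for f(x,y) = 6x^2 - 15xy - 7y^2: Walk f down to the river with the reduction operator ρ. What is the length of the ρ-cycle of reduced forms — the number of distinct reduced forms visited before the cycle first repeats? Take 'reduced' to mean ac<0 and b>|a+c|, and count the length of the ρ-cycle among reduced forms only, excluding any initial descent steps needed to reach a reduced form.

D = 393, ⌊√D⌋ = 19
descent: ρ → (-7,15,6)  [lands on river]
river: ρ → (6,9,-13)
river: ρ → (-13,17,2)
river: ρ → (2,19,-4)
river: ρ → (-4,13,14)
river: ρ → (14,15,-3)
river: ρ → (-3,15,14)
river: ρ → (14,13,-4)
river: ρ → (-4,19,2)
river: ρ → (2,17,-13)
river: ρ → (-13,9,6)
river: ρ → (6,15,-7)
river: ρ → (-7,13,8)
river: ρ → (8,19,-1)
river: ρ → (-1,19,8)
river: ρ → (8,13,-7)
ρ-cycle length = 16 (tail of 1 descent step not counted)

16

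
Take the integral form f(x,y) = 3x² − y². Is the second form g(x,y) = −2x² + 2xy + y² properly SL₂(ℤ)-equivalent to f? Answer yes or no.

D₁ = 12, D₂ = 12
river cycle of f (length 2): (-1, 2, 2), (2, 2, -1)
river cycle of g (length 2): (1, 2, -2), (-2, 2, 1)
cycles differ ⇒ inequivalent

no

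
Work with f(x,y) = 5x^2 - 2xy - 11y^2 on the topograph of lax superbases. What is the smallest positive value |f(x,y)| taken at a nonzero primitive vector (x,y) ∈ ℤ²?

descent: ρ → (-11,2,5)
descent: ρ → (5,8,-8)  [lands on river]
river: ρ → (-8,8,5)
river: ρ → (5,12,-4)
river: ρ → (-4,12,5)
closes: descent 2, river 4
min |a| on river = 4

4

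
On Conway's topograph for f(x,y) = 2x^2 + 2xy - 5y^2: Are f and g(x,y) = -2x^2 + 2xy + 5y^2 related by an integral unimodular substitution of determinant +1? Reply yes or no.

D₁ = 44, D₂ = 44
river cycle of f (length 2): (2, 6, -1), (-1, 6, 2)
river cycle of g (length 2): (-2, 6, 1), (1, 6, -2)
cycles differ ⇒ inequivalent

no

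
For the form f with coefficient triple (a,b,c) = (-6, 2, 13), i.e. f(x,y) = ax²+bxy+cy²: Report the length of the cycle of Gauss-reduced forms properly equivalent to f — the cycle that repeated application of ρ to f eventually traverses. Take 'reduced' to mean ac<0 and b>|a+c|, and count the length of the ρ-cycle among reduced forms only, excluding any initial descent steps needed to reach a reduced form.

D = 316, ⌊√D⌋ = 17
descent: ρ → (13,-2,-6)
descent: ρ → (-6,14,5)  [lands on river]
river: ρ → (5,16,-3)
river: ρ → (-3,14,10)
river: ρ → (10,6,-7)
river: ρ → (-7,8,9)
river: ρ → (9,10,-6)
ρ-cycle length = 6 (tail of 2 descent steps not counted)

6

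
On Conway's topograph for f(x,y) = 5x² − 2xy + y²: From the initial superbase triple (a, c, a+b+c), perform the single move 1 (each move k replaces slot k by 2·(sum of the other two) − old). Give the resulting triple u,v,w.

start (5,1,4) = (f(1,0),f(0,1),f(1,1))
replace slot 1: 2·(1+4) − 5 = 5 → (5,1,4)

5,1,4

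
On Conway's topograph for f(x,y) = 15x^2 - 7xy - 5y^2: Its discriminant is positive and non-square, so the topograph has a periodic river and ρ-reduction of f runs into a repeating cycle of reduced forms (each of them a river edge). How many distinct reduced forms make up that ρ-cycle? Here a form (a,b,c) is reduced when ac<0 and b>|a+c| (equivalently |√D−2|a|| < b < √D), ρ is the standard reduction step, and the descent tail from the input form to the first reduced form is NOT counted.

D = 349, ⌊√D⌋ = 18
descent: ρ → (-5,17,3)  [lands on river]
river: ρ → (3,13,-15)
river: ρ → (-15,17,1)
river: ρ → (1,17,-15)
river: ρ → (-15,13,3)
river: ρ → (3,17,-5)
river: ρ → (-5,13,9)
river: ρ → (9,5,-9)
river: ρ → (-9,13,5)
river: ρ → (5,17,-3)
river: ρ → (-3,13,15)
river: ρ → (15,17,-1)
river: ρ → (-1,17,15)
river: ρ → (15,13,-3)
river: ρ → (-3,17,5)
river: ρ → (5,13,-9)
river: ρ → (-9,5,9)
river: ρ → (9,13,-5)
ρ-cycle length = 18 (tail of 1 descent step not counted)

18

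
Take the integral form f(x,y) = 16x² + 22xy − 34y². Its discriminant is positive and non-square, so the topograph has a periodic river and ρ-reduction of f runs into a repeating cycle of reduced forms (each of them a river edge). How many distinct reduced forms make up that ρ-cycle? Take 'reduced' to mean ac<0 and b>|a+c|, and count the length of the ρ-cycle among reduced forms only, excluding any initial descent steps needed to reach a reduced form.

D = 2660, ⌊√D⌋ = 51
river: ρ → (-34,46,4)
river: ρ → (4,50,-10)
river: ρ → (-10,50,4)
river: ρ → (4,46,-34)
river: ρ → (-34,22,16)
river: ρ → (16,42,-14)
river: ρ → (-14,42,16)
river: ρ → (16,22,-34)
ρ-cycle length = 8 (tail of 0 descent steps not counted)

8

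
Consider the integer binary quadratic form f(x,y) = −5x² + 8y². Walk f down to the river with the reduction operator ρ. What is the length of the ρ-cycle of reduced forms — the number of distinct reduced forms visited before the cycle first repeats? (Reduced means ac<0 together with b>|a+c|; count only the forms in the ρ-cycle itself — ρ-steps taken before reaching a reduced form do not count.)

D = 160, ⌊√D⌋ = 12
descent: ρ → (8,0,-5)
descent: ρ → (-5,10,3)  [lands on river]
river: ρ → (3,8,-8)
river: ρ → (-8,8,3)
river: ρ → (3,10,-5)
ρ-cycle length = 4 (tail of 2 descent steps not counted)

4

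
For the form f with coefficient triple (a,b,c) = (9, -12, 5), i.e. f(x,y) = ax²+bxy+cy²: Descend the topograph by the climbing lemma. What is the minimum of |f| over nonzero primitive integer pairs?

translate: b→6 (≡-12 mod 18), so (9,-12,5)→(9,6,2)
flip: (9,6,2)→(2,-6,9)
translate: b→2 (≡-6 mod 4), so (2,-6,9)→(2,2,5)
reduced (well bottom): (2,2,5) with a≤c, −a<b≤a
well minimum = a = 2

2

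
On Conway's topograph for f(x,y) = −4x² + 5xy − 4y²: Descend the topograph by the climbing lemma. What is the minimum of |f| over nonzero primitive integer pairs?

translate: b→3 (≡-5 mod 8), so (4,-5,4)→(4,3,3)
flip: (4,3,3)→(3,-3,4)
translate: b→3 (≡-3 mod 6), so (3,-3,4)→(3,3,4)
reduced (well bottom): (3,3,4) with a≤c, −a<b≤a
well minimum |f| = |-3| = 3 (negative-definite)

3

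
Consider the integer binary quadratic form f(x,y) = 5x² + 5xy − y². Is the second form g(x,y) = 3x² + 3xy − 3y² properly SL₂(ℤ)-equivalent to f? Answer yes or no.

D₁ = 45, D₂ = 45
river cycle of f (length 2): (-1, 5, 5), (5, 5, -1)
river cycle of g (length 2): (-3, 3, 3), (3, 3, -3)
cycles differ ⇒ inequivalent

no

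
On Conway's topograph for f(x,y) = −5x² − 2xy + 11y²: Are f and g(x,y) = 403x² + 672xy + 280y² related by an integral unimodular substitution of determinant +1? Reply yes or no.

D₁ = 224, D₂ = 224
river cycle of f (length 4): (-5, 8, 8), (8, 8, -5), (-5, 12, 4), (4, 12, -5)
river cycle of g (length 4): (-5, 8, 8), (8, 8, -5), (-5, 12, 4), (4, 12, -5)
cycles coincide ⇒ equivalent

yes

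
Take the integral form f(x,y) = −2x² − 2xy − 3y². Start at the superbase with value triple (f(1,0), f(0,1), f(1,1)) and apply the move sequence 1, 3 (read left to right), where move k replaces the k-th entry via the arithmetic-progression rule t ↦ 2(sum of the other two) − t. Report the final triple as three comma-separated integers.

start (-2,-3,-7) = (f(1,0),f(0,1),f(1,1))
replace slot 1: 2·((-3)+(-7)) − (-2) = -18 → (-18,-3,-7)
replace slot 3: 2·((-18)+(-3)) − (-7) = -35 → (-18,-3,-35)

-18,-3,-35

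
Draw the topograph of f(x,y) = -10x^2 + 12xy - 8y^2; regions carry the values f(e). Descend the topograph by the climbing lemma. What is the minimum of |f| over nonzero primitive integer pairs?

translate: b→8 (≡-12 mod 20), so (10,-12,8)→(10,8,6)
flip: (10,8,6)→(6,-8,10)
translate: b→4 (≡-8 mod 12), so (6,-8,10)→(6,4,8)
reduced (well bottom): (6,4,8) with a≤c, −a<b≤a
well minimum |f| = |-6| = 6 (negative-definite)

6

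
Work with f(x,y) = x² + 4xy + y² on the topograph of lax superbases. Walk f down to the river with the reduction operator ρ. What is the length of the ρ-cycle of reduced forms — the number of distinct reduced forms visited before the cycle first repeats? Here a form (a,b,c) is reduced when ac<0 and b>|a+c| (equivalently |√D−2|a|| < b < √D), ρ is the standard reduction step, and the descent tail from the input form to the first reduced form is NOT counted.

D = 12, ⌊√D⌋ = 3
descent: ρ → (1,2,-2)  [lands on river]
river: ρ → (-2,2,1)
ρ-cycle length = 2 (tail of 1 descent step not counted)

2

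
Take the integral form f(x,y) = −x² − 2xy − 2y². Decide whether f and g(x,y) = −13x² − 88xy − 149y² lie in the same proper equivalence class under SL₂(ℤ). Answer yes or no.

D₁ = -4, D₂ = -4
f is negative-definite; reduce −f:
−f: translate: b→0 (≡2 mod 2), so (1,2,2)→(1,0,1)
−f: reduced (well bottom): (1,0,1) with a≤c, −a<b≤a
flip sign back: reduced form of f is (-1,0,-1)
g is negative-definite; reduce −g:
−g: translate: b→10 (≡88 mod 26), so (13,88,149)→(13,10,2)
−g: flip: (13,10,2)→(2,-10,13)
−g: translate: b→2 (≡-10 mod 4), so (2,-10,13)→(2,2,1)
−g: flip: (2,2,1)→(1,-2,2)
−g: translate: b→0 (≡-2 mod 2), so (1,-2,2)→(1,0,1)
−g: reduced (well bottom): (1,0,1) with a≤c, −a<b≤a
flip sign back: reduced form of g is (-1,0,-1)
reduced forms (-1, 0, -1) vs (-1, 0, -1) ⇒ equivalent

yes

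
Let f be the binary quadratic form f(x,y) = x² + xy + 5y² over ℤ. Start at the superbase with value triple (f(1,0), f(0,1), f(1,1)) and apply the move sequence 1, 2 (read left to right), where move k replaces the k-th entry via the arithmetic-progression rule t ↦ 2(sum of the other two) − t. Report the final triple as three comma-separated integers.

start (1,5,7) = (f(1,0),f(0,1),f(1,1))
replace slot 1: 2·(5+7) − 1 = 23 → (23,5,7)
replace slot 2: 2·(23+7) − 5 = 55 → (23,55,7)

23,55,7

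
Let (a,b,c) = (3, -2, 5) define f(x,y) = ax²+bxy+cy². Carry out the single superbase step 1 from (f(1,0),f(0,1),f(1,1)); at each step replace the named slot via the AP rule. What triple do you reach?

start (3,5,6) = (f(1,0),f(0,1),f(1,1))
replace slot 1: 2·(5+6) − 3 = 19 → (19,5,6)

19,5,6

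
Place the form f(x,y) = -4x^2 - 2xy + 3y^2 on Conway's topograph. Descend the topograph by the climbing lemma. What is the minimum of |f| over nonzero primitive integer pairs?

descent: ρ → (3,2,-4)  [lands on river]
river: ρ → (-4,6,1)
river: ρ → (1,6,-4)
river: ρ → (-4,2,3)
river: ρ → (3,4,-3)
river: ρ → (-3,2,4)
river: ρ → (4,6,-1)
river: ρ → (-1,6,4)
river: ρ → (4,2,-3)
river: ρ → (-3,4,3)
closes: descent 1, river 10
min |a| on river = 1

1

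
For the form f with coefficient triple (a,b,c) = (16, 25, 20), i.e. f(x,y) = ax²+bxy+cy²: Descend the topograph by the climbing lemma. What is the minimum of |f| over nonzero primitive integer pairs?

translate: b→-7 (≡25 mod 32), so (16,25,20)→(16,-7,11)
flip: (16,-7,11)→(11,7,16)
reduced (well bottom): (11,7,16) with a≤c, −a<b≤a
well minimum = a = 11

11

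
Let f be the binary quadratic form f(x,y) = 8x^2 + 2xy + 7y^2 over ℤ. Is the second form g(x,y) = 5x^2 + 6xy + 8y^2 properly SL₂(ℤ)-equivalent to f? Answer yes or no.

D₁ = -220, D₂ = -124
discriminants differ ⇒ not SL₂(ℤ)-equivalent

no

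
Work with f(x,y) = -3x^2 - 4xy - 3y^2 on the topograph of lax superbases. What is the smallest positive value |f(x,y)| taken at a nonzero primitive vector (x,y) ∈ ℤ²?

translate: b→-2 (≡4 mod 6), so (3,4,3)→(3,-2,2)
flip: (3,-2,2)→(2,2,3)
reduced (well bottom): (2,2,3) with a≤c, −a<b≤a
well minimum |f| = |-2| = 2 (negative-definite)

2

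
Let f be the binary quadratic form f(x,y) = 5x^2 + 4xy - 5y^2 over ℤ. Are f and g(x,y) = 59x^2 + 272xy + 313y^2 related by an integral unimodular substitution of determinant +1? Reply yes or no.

D₁ = 116, D₂ = 116
river cycle of f (length 10): (-5, 6, 4), (4, 10, -1), (-1, 10, 4), (4, 6, -5), (-5, 4, 5), (5, 6, -4), (-4, 10, 1), (1, 10, -4), (-4, 6, 5), (5, 4, -5)
river cycle of g (length 10): (5, 4, -5), (-5, 6, 4), (4, 10, -1), (-1, 10, 4), (4, 6, -5), (-5, 4, 5), (5, 6, -4), (-4, 10, 1), (1, 10, -4), (-4, 6, 5)
cycles coincide ⇒ equivalent

yes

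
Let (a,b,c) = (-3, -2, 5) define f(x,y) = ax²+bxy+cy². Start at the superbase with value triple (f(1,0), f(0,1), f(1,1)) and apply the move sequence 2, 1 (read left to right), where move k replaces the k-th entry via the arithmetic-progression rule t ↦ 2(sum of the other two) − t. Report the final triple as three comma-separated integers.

start (-3,5,0) = (f(1,0),f(0,1),f(1,1))
replace slot 2: 2·((-3)+0) − 5 = -11 → (-3,-11,0)
replace slot 1: 2·((-11)+0) − (-3) = -19 → (-19,-11,0)

-19,-11,0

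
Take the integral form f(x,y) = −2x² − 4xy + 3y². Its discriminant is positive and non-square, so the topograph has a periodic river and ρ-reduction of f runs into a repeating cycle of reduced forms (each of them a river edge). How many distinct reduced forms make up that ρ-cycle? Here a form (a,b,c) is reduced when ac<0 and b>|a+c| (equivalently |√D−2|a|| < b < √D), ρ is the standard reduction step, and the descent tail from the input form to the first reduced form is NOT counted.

D = 40, ⌊√D⌋ = 6
descent: ρ → (3,4,-2)  [lands on river]
river: ρ → (-2,4,3)
river: ρ → (3,2,-3)
river: ρ → (-3,4,2)
river: ρ → (2,4,-3)
river: ρ → (-3,2,3)
ρ-cycle length = 6 (tail of 1 descent step not counted)

6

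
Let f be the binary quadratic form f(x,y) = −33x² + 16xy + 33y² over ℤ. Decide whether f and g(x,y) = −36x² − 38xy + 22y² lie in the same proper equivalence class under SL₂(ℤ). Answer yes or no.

D₁ = 4612, D₂ = 4612
river cycle of f (length 86): (33, 50, -16), (-16, 46, 39), (39, 32, -23), (-23, 60, 11), (11, 50, -48), (-48, 46, 13), (13, 58, -24), (-24, 38, 33), (33, 28, -29), (-29, 30, 32), … (76 more)
river cycle of g (length 66): (22, 38, -36), (-36, 34, 24), (24, 62, -8), (-8, 66, 8), (8, 62, -24), (-24, 34, 36), (36, 38, -22), (-22, 50, 24), (24, 46, -26), (-26, 58, 12), … (56 more)
cycles differ ⇒ inequivalent

no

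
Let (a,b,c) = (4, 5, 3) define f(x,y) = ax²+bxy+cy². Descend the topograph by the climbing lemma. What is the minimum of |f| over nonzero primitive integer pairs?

translate: b→-3 (≡5 mod 8), so (4,5,3)→(4,-3,2)
flip: (4,-3,2)→(2,3,4)
translate: b→-1 (≡3 mod 4), so (2,3,4)→(2,-1,3)
reduced (well bottom): (2,-1,3) with a≤c, −a<b≤a
well minimum = a = 2

2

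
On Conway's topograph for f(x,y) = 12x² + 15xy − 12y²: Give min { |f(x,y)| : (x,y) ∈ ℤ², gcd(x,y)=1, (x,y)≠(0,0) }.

river: ρ → (-12,9,15)
river: ρ → (15,21,-6)
river: ρ → (-6,27,3)
river: ρ → (3,27,-6)
river: ρ → (-6,21,15)
river: ρ → (15,9,-12)
river: ρ → (-12,15,12)
river: ρ → (12,9,-15)
river: ρ → (-15,21,6)
river: ρ → (6,27,-3)
river: ρ → (-3,27,6)
river: ρ → (6,21,-15)
river: ρ → (-15,9,12)
river: ρ → (12,15,-12)
closes: descent 0, river 14
min |a| on river = 3

3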